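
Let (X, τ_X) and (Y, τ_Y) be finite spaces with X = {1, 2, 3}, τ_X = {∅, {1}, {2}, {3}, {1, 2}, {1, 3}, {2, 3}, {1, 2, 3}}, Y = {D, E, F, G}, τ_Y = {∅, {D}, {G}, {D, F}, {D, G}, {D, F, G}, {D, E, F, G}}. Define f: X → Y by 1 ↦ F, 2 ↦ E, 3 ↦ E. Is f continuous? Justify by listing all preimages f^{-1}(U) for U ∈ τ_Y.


f IS continuous.

Compute f^{-1}(U) for each U ∈ τ_Y:
  U = ∅: f^{-1}(U) = ∅ ∈ τ_X ✓.
  U = {D}: f^{-1}(U) = ∅ ∈ τ_X ✓.
  U = {G}: f^{-1}(U) = ∅ ∈ τ_X ✓.
  U = {D, F}: f^{-1}(U) = {1} ∈ τ_X ✓.
  U = {D, G}: f^{-1}(U) = ∅ ∈ τ_X ✓.
  U = {D, F, G}: f^{-1}(U) = {1} ∈ τ_X ✓.
  U = {D, E, F, G}: f^{-1}(U) = {1, 2, 3} ∈ τ_X ✓.
Every preimage lies in τ_X, so f IS continuous.


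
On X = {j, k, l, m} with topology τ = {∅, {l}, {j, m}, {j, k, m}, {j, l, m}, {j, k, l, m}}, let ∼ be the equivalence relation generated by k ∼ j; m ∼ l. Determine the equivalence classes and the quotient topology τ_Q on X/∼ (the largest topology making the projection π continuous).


X/∼ = {[j=k], [l=m]}; |τ_Q| = 2.

Equivalence classes: [j=k], [l=m].
Quotient map π: X → X/∼ sends j ↦ [j=k], k ↦ [j=k], l ↦ [l=m], m ↦ [l=m].
For each subset V ⊆ X/∼, compute π^{-1}(V) ⊆ X and check whether π^{-1}(V) ∈ τ. V is open in τ_Q iff π^{-1}(V) ∈ τ.
  V = {}: π^{-1}(V) = ∅ ∈ τ ✓.
  V = {[j=k]}: π^{-1}(V) = {j, k} ∉ τ ✗.
  V = {[l=m]}: π^{-1}(V) = {l, m} ∉ τ ✗.
  V = {[j=k], [l=m]}: π^{-1}(V) = {j, k, l, m} ∈ τ ✓.
Open sets in the quotient: τ_Q = {{}, {[j=k], [l=m]}} (2 elements).


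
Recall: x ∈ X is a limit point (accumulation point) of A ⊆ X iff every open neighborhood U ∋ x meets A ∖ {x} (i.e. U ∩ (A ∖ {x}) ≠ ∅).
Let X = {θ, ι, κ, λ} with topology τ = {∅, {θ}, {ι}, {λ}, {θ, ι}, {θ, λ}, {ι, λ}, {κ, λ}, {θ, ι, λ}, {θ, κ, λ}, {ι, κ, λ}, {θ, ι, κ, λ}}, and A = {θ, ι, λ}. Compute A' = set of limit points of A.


A' = {κ}

For each x ∈ X, list the open sets U ∈ τ with x ∈ U, then check whether U ∩ (A ∖ {x}) ≠ ∅ for every such U.
  x = θ: open {θ} ∋ x has {θ} ∩ (A ∖ {θ}) = ∅, so x is NOT a limit point.
  x = ι: open {ι} ∋ x has {ι} ∩ (A ∖ {ι}) = ∅, so x is NOT a limit point.
  x = κ: opens ∋ x are {κ, λ}, {θ, κ, λ}, {ι, κ, λ}, {θ, ι, κ, λ}; each meets A ∖ {κ}, so x IS a limit point.
  x = λ: open {λ} ∋ x has {λ} ∩ (A ∖ {λ}) = ∅, so x is NOT a limit point.
Collecting: A' = {κ}.


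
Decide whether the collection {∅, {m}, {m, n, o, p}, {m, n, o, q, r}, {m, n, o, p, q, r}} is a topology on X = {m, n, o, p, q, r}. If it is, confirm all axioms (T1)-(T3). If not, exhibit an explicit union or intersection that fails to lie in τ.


τ is NOT a topology on X.

Axiom (T1): ∅ ∈ τ? Yes; X ∈ τ? Yes.
Axiom (T2/T3): check pairwise unions and intersections of members of τ.
Counterexample for (T3): {m, n, o, p} ∩ {m, n, o, q, r} = {m, n, o} ∉ τ. Therefore τ is NOT a topology.


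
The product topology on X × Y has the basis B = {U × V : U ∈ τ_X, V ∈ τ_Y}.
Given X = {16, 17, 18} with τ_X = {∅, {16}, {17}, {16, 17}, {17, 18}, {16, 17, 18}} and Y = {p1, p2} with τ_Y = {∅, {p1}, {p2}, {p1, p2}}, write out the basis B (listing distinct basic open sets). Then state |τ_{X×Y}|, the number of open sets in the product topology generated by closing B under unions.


Basis B = {∅ × ∅, {16} × {p1}, {16} × {p2}, {17} × {p1}, {17} × {p2}, {16} × {p1, p2}, {16, 17} × {p1}, {16, 17} × {p2}, {17} × {p1, p2}, {17, 18} × {p1}, {17, 18} × {p2}, {16, 17, 18} × {p1}, {16, 17, 18} × {p2}, {16, 17} × {p1, p2}, {17, 18} × {p1, p2}, {16, 17, 18} × {p1, p2}}; |τ_{X×Y}| = 36.

Enumerate products U × V with U ∈ τ_X, V ∈ τ_Y (deduplicated):
  ∅ × ∅ = {} (∅)
  {16} × {p1} = {(16,p1)}
  {16} × {p2} = {(16,p2)}
  {17} × {p1} = {(17,p1)}
  {17} × {p2} = {(17,p2)}
  {16} × {p1, p2} = {(16,p1), (16,p2)}
  {16, 17} × {p1} = {(16,p1), (17,p1)}
  {16, 17} × {p2} = {(16,p2), (17,p2)}
  {17} × {p1, p2} = {(17,p1), (17,p2)}
  {17, 18} × {p1} = {(17,p1), (18,p1)}
  {17, 18} × {p2} = {(17,p2), (18,p2)}
  {16, 17, 18} × {p1} = {(16,p1), (17,p1), (18,p1)}
  {16, 17, 18} × {p2} = {(16,p2), (17,p2), (18,p2)}
  {16, 17} × {p1, p2} = {(16,p1), (16,p2), (17,p1), (17,p2)}
  {17, 18} × {p1, p2} = {(17,p1), (17,p2), (18,p1), (18,p2)}
  {16, 17, 18} × {p1, p2} = {(16,p1), (16,p2), (17,p1), (17,p2), (18,p1), (18,p2)}
These 16 distinct sets form the basis B.
Close under arbitrary unions to get τ_{X×Y}; counting gives |τ_{X×Y}| = 36.


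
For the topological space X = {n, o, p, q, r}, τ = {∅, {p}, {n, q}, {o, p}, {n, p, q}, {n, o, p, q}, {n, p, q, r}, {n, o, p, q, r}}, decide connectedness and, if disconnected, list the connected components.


(X, τ) is connected.

Find clopen sets (U ∈ τ with X ∖ U ∈ τ):
  U = ∅, X ∖ U = {n, o, p, q, r} — both open, so U is clopen.
  U = {n, o, p, q, r}, X ∖ U = ∅ — both open, so U is clopen.
Only trivial clopens (∅ and X) exist, so (X, τ) is connected.
Compute connected components by grouping points that agree on all clopens:
  component: {n, o, p, q, r}


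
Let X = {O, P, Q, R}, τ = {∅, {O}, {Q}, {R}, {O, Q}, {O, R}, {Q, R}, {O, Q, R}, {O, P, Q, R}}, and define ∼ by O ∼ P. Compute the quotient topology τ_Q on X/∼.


X/∼ = {[O=P], [Q], [R]}; |τ_Q| = 5.

Equivalence classes: [O=P], [Q], [R].
Quotient map π: X → X/∼ sends O ↦ [O=P], P ↦ [O=P], Q ↦ [Q], R ↦ [R].
For each subset V ⊆ X/∼, compute π^{-1}(V) ⊆ X and check whether π^{-1}(V) ∈ τ. V is open in τ_Q iff π^{-1}(V) ∈ τ.
  V = {}: π^{-1}(V) = ∅ ∈ τ ✓.
  V = {[O=P]}: π^{-1}(V) = {O, P} ∉ τ ✗.
  V = {[Q]}: π^{-1}(V) = {Q} ∈ τ ✓.
  V = {[O=P], [Q]}: π^{-1}(V) = {O, P, Q} ∉ τ ✗.
  V = {[R]}: π^{-1}(V) = {R} ∈ τ ✓.
  V = {[O=P], [R]}: π^{-1}(V) = {O, P, R} ∉ τ ✗.
  V = {[Q], [R]}: π^{-1}(V) = {Q, R} ∈ τ ✓.
  V = {[O=P], [Q], [R]}: π^{-1}(V) = {O, P, Q, R} ∈ τ ✓.
Open sets in the quotient: τ_Q = {{}, {[Q]}, {[R]}, {[Q], [R]}, {[O=P], [Q], [R]}} (5 elements).


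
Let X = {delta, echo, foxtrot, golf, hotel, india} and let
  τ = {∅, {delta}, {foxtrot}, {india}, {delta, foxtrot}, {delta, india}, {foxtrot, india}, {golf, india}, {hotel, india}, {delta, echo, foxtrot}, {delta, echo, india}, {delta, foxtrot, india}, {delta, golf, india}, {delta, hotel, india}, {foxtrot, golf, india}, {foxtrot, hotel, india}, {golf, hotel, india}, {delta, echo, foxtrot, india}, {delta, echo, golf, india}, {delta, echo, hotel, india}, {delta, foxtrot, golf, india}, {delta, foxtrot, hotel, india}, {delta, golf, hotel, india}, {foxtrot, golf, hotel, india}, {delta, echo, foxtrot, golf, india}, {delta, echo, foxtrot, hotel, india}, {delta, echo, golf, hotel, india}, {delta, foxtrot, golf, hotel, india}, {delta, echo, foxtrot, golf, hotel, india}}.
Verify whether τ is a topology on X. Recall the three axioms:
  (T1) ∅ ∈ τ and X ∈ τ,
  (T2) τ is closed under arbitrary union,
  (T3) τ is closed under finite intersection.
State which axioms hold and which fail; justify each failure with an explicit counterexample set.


τ is NOT a topology on X.

Axiom (T1): ∅ ∈ τ? Yes; X ∈ τ? Yes.
Axiom (T2/T3): check pairwise unions and intersections of members of τ.
Counterexample for (T3): {delta, echo, foxtrot} ∩ {delta, echo, india} = {delta, echo} ∉ τ. Therefore τ is NOT a topology.


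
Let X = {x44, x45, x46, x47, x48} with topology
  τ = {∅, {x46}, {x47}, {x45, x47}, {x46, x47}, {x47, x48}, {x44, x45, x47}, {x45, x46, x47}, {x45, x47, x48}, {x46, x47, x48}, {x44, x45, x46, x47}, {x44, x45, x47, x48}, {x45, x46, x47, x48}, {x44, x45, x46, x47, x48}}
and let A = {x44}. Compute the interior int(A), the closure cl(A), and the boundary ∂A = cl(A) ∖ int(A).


int(A) = ∅, cl(A) = {x44}, ∂A = {x44}.

Closed sets in (X, τ) are complements of opens:
  closed(X, τ) = {∅, {x44}, {x46}, {x48}, {x44, x45}, {x44, x46}, {x44, x48}, {x46, x48}, {x44, x45, x46}, {x44, x45, x48}, {x44, x46, x48}, {x44, x45, x46, x48}, {x44, x45, x47, x48}, {x44, x45, x46, x47, x48}}.
int(A) = ⋃ {U ∈ τ : U ⊆ A}. Opens contained in A: ∅.
Taking the union of these: int(A) = ∅.
cl(A) = ⋂ {C closed : A ⊆ C}. Closed sets containing A: {x44}, {x44, x45}, {x44, x46}, {x44, x48}, {x44, x45, x46}, {x44, x45, x48}, {x44, x46, x48}, {x44, x45, x46, x48}, {x44, x45, x47, x48}, {x44, x45, x46, x47, x48}.
Intersecting these: cl(A) = {x44}.
∂A = cl(A) ∖ int(A) = {x44} ∖ ∅ = {x44}.


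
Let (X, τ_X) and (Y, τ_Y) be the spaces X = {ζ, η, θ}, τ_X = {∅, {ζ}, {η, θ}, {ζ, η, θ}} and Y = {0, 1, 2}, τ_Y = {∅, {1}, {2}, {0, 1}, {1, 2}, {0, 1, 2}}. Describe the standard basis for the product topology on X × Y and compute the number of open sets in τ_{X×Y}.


Basis B = {∅ × ∅, {ζ} × {1}, {ζ} × {2}, {ζ} × {0, 1}, {ζ} × {1, 2}, {η, θ} × {1}, {η, θ} × {2}, {ζ} × {0, 1, 2}, {ζ, η, θ} × {1}, {ζ, η, θ} × {2}, {η, θ} × {0, 1}, {η, θ} × {1, 2}, {ζ, η, θ} × {0, 1}, {ζ, η, θ} × {1, 2}, {η, θ} × {0, 1, 2}, {ζ, η, θ} × {0, 1, 2}}; |τ_{X×Y}| = 36.

Enumerate products U × V with U ∈ τ_X, V ∈ τ_Y (deduplicated):
  ∅ × ∅ = {} (∅)
  {ζ} × {1} = {(ζ,1)}
  {ζ} × {2} = {(ζ,2)}
  {ζ} × {0, 1} = {(ζ,0), (ζ,1)}
  {ζ} × {1, 2} = {(ζ,1), (ζ,2)}
  {η, θ} × {1} = {(η,1), (θ,1)}
  {η, θ} × {2} = {(η,2), (θ,2)}
  {ζ} × {0, 1, 2} = {(ζ,0), (ζ,1), (ζ,2)}
  {ζ, η, θ} × {1} = {(ζ,1), (η,1), (θ,1)}
  {ζ, η, θ} × {2} = {(ζ,2), (η,2), (θ,2)}
  {η, θ} × {0, 1} = {(η,0), (η,1), (θ,0), (θ,1)}
  {η, θ} × {1, 2} = {(η,1), (η,2), (θ,1), (θ,2)}
  {ζ, η, θ} × {0, 1} = {(ζ,0), (ζ,1), (η,0), (η,1), (θ,0), (θ,1)}
  {ζ, η, θ} × {1, 2} = {(ζ,1), (ζ,2), (η,1), (η,2), (θ,1), (θ,2)}
  {η, θ} × {0, 1, 2} = {(η,0), (η,1), (η,2), (θ,0), (θ,1), (θ,2)}
  {ζ, η, θ} × {0, 1, 2} = {(ζ,0), (ζ,1), (ζ,2), (η,0), (η,1), (η,2), (θ,0), (θ,1), (θ,2)}
These 16 distinct sets form the basis B.
Close under arbitrary unions to get τ_{X×Y}; counting gives |τ_{X×Y}| = 36.


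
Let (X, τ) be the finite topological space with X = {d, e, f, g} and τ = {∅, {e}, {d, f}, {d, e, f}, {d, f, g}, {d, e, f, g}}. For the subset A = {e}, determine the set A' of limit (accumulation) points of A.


A' = ∅

For each x ∈ X, list the open sets U ∈ τ with x ∈ U, then check whether U ∩ (A ∖ {x}) ≠ ∅ for every such U.
  x = d: open {d, f} ∋ x has {d, f} ∩ (A ∖ {d}) = ∅, so x is NOT a limit point.
  x = e: open {e} ∋ x has {e} ∩ (A ∖ {e}) = ∅, so x is NOT a limit point.
  x = f: open {d, f} ∋ x has {d, f} ∩ (A ∖ {f}) = ∅, so x is NOT a limit point.
  x = g: open {d, f, g} ∋ x has {d, f, g} ∩ (A ∖ {g}) = ∅, so x is NOT a limit point.
Collecting: A' = ∅.


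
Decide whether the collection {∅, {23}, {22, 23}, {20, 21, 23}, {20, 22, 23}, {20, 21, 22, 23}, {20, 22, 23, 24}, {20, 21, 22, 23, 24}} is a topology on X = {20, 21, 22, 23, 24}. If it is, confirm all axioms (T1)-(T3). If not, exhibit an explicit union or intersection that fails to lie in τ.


τ is NOT a topology on X.

Axiom (T1): ∅ ∈ τ? Yes; X ∈ τ? Yes.
Axiom (T2/T3): check pairwise unions and intersections of members of τ.
Counterexample for (T3): {20, 21, 23} ∩ {20, 22, 23} = {20, 23} ∉ τ. Therefore τ is NOT a topology.


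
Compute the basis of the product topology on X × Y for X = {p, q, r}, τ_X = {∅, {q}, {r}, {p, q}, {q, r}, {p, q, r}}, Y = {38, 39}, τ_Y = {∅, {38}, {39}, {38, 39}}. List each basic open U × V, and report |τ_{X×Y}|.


Basis B = {∅ × ∅, {q} × {38}, {q} × {39}, {r} × {38}, {r} × {39}, {p, q} × {38}, {p, q} × {39}, {q} × {38, 39}, {q, r} × {38}, {q, r} × {39}, {r} × {38, 39}, {p, q, r} × {38}, {p, q, r} × {39}, {p, q} × {38, 39}, {q, r} × {38, 39}, {p, q, r} × {38, 39}}; |τ_{X×Y}| = 36.

Enumerate products U × V with U ∈ τ_X, V ∈ τ_Y (deduplicated):
  ∅ × ∅ = {} (∅)
  {q} × {38} = {(q,38)}
  {q} × {39} = {(q,39)}
  {r} × {38} = {(r,38)}
  {r} × {39} = {(r,39)}
  {p, q} × {38} = {(p,38), (q,38)}
  {p, q} × {39} = {(p,39), (q,39)}
  {q} × {38, 39} = {(q,38), (q,39)}
  {q, r} × {38} = {(q,38), (r,38)}
  {q, r} × {39} = {(q,39), (r,39)}
  {r} × {38, 39} = {(r,38), (r,39)}
  {p, q, r} × {38} = {(p,38), (q,38), (r,38)}
  {p, q, r} × {39} = {(p,39), (q,39), (r,39)}
  {p, q} × {38, 39} = {(p,38), (p,39), (q,38), (q,39)}
  {q, r} × {38, 39} = {(q,38), (q,39), (r,38), (r,39)}
  {p, q, r} × {38, 39} = {(p,38), (p,39), (q,38), (q,39), (r,38), (r,39)}
These 16 distinct sets form the basis B.
Close under arbitrary unions to get τ_{X×Y}; counting gives |τ_{X×Y}| = 36.


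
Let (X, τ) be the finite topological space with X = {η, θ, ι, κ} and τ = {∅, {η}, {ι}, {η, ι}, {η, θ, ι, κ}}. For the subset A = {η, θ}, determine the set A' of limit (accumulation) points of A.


A' = {θ, κ}

For each x ∈ X, list the open sets U ∈ τ with x ∈ U, then check whether U ∩ (A ∖ {x}) ≠ ∅ for every such U.
  x = η: open {η} ∋ x has {η} ∩ (A ∖ {η}) = ∅, so x is NOT a limit point.
  x = θ: opens ∋ x are {η, θ, ι, κ}; each meets A ∖ {θ}, so x IS a limit point.
  x = ι: open {ι} ∋ x has {ι} ∩ (A ∖ {ι}) = ∅, so x is NOT a limit point.
  x = κ: opens ∋ x are {η, θ, ι, κ}; each meets A ∖ {κ}, so x IS a limit point.
Collecting: A' = {θ, κ}.


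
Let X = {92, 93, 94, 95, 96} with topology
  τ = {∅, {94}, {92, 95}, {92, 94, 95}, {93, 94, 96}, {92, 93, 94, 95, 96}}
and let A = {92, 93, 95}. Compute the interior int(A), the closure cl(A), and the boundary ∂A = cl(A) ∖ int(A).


int(A) = {92, 95}, cl(A) = {92, 93, 95, 96}, ∂A = {93, 96}.

Closed sets in (X, τ) are complements of opens:
  closed(X, τ) = {∅, {92, 95}, {93, 96}, {93, 94, 96}, {92, 93, 95, 96}, {92, 93, 94, 95, 96}}.
int(A) = ⋃ {U ∈ τ : U ⊆ A}. Opens contained in A: ∅, {92, 95}.
Taking the union of these: int(A) = {92, 95}.
cl(A) = ⋂ {C closed : A ⊆ C}. Closed sets containing A: {92, 93, 95, 96}, {92, 93, 94, 95, 96}.
Intersecting these: cl(A) = {92, 93, 95, 96}.
∂A = cl(A) ∖ int(A) = {92, 93, 95, 96} ∖ {92, 95} = {93, 96}.


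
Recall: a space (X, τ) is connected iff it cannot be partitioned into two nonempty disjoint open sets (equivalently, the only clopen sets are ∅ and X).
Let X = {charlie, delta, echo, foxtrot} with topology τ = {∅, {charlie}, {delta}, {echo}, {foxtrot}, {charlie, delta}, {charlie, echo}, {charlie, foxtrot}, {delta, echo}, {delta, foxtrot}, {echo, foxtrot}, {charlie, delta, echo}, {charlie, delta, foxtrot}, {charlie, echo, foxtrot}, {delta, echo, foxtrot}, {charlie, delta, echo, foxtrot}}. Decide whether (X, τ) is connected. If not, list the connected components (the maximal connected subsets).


(X, τ) is disconnected; components = [{charlie}, {delta}, {echo}, {foxtrot}].

Find clopen sets (U ∈ τ with X ∖ U ∈ τ):
  U = ∅, X ∖ U = {charlie, delta, echo, foxtrot} — both open, so U is clopen.
  U = {charlie}, X ∖ U = {delta, echo, foxtrot} — both open, so U is clopen.
  U = {delta}, X ∖ U = {charlie, echo, foxtrot} — both open, so U is clopen.
  U = {echo}, X ∖ U = {charlie, delta, foxtrot} — both open, so U is clopen.
  U = {foxtrot}, X ∖ U = {charlie, delta, echo} — both open, so U is clopen.
  U = {charlie, delta}, X ∖ U = {echo, foxtrot} — both open, so U is clopen.
  U = {charlie, echo}, X ∖ U = {delta, foxtrot} — both open, so U is clopen.
  U = {charlie, foxtrot}, X ∖ U = {delta, echo} — both open, so U is clopen.
  U = {delta, echo}, X ∖ U = {charlie, foxtrot} — both open, so U is clopen.
  U = {delta, foxtrot}, X ∖ U = {charlie, echo} — both open, so U is clopen.
  U = {echo, foxtrot}, X ∖ U = {charlie, delta} — both open, so U is clopen.
  U = {charlie, delta, echo}, X ∖ U = {foxtrot} — both open, so U is clopen.
  U = {charlie, delta, foxtrot}, X ∖ U = {echo} — both open, so U is clopen.
  U = {charlie, echo, foxtrot}, X ∖ U = {delta} — both open, so U is clopen.
  U = {delta, echo, foxtrot}, X ∖ U = {charlie} — both open, so U is clopen.
  U = {charlie, delta, echo, foxtrot}, X ∖ U = ∅ — both open, so U is clopen.
Nontrivial clopen(s) exist: e.g. {charlie, echo, foxtrot}. So (X, τ) is disconnected.
Compute connected components by grouping points that agree on all clopens:
  component: {charlie}
  component: {delta}
  component: {echo}
  component: {foxtrot}


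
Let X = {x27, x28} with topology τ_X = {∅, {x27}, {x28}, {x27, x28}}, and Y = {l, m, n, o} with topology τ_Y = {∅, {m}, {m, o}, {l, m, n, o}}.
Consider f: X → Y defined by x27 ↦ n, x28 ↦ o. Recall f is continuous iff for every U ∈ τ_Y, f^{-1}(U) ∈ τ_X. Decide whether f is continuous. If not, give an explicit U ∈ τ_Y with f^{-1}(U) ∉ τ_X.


f IS continuous.

Compute f^{-1}(U) for each U ∈ τ_Y:
  U = ∅: f^{-1}(U) = ∅ ∈ τ_X ✓.
  U = {m}: f^{-1}(U) = ∅ ∈ τ_X ✓.
  U = {m, o}: f^{-1}(U) = {x28} ∈ τ_X ✓.
  U = {l, m, n, o}: f^{-1}(U) = {x27, x28} ∈ τ_X ✓.
Every preimage lies in τ_X, so f IS continuous.


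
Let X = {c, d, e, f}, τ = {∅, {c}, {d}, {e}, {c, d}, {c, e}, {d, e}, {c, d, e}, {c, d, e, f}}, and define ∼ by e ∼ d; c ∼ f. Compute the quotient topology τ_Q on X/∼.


X/∼ = {[c=f], [d=e]}; |τ_Q| = 3.

Equivalence classes: [c=f], [d=e].
Quotient map π: X → X/∼ sends c ↦ [c=f], d ↦ [d=e], e ↦ [d=e], f ↦ [c=f].
For each subset V ⊆ X/∼, compute π^{-1}(V) ⊆ X and check whether π^{-1}(V) ∈ τ. V is open in τ_Q iff π^{-1}(V) ∈ τ.
  V = {}: π^{-1}(V) = ∅ ∈ τ ✓.
  V = {[c=f]}: π^{-1}(V) = {c, f} ∉ τ ✗.
  V = {[d=e]}: π^{-1}(V) = {d, e} ∈ τ ✓.
  V = {[c=f], [d=e]}: π^{-1}(V) = {c, d, e, f} ∈ τ ✓.
Open sets in the quotient: τ_Q = {{}, {[d=e]}, {[c=f], [d=e]}} (3 elements).


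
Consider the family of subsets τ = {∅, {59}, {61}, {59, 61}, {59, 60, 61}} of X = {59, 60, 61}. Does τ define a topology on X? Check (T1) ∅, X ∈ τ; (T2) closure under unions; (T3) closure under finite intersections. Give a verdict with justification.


τ IS a topology on X.

Axiom (T1): ∅ ∈ τ? Yes; X ∈ τ? Yes.
Axiom (T2/T3): check pairwise unions and intersections of members of τ.
All pairwise intersections and unions checked — each lies in τ. Therefore τ satisfies (T1), (T2), (T3): it IS a topology on X.


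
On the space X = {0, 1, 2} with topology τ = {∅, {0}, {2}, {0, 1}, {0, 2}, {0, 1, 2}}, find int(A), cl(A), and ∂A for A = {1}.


int(A) = ∅, cl(A) = {1}, ∂A = {1}.

Closed sets in (X, τ) are complements of opens:
  closed(X, τ) = {∅, {1}, {2}, {0, 1}, {1, 2}, {0, 1, 2}}.
int(A) = ⋃ {U ∈ τ : U ⊆ A}. Opens contained in A: ∅.
Taking the union of these: int(A) = ∅.
cl(A) = ⋂ {C closed : A ⊆ C}. Closed sets containing A: {1}, {0, 1}, {1, 2}, {0, 1, 2}.
Intersecting these: cl(A) = {1}.
∂A = cl(A) ∖ int(A) = {1} ∖ ∅ = {1}.


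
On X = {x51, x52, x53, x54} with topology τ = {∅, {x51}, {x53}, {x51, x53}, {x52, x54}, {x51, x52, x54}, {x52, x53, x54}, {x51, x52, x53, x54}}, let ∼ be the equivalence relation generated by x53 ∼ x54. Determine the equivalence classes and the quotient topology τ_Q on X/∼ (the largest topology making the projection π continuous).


X/∼ = {[x51], [x52], [x53=x54]}; |τ_Q| = 4.

Equivalence classes: [x51], [x52], [x53=x54].
Quotient map π: X → X/∼ sends x51 ↦ [x51], x52 ↦ [x52], x53 ↦ [x53=x54], x54 ↦ [x53=x54].
For each subset V ⊆ X/∼, compute π^{-1}(V) ⊆ X and check whether π^{-1}(V) ∈ τ. V is open in τ_Q iff π^{-1}(V) ∈ τ.
  V = {}: π^{-1}(V) = ∅ ∈ τ ✓.
  V = {[x51]}: π^{-1}(V) = {x51} ∈ τ ✓.
  V = {[x52]}: π^{-1}(V) = {x52} ∉ τ ✗.
  V = {[x51], [x52]}: π^{-1}(V) = {x51, x52} ∉ τ ✗.
  V = {[x53=x54]}: π^{-1}(V) = {x53, x54} ∉ τ ✗.
  V = {[x51], [x53=x54]}: π^{-1}(V) = {x51, x53, x54} ∉ τ ✗.
  V = {[x52], [x53=x54]}: π^{-1}(V) = {x52, x53, x54} ∈ τ ✓.
  V = {[x51], [x52], [x53=x54]}: π^{-1}(V) = {x51, x52, x53, x54} ∈ τ ✓.
Open sets in the quotient: τ_Q = {{}, {[x51]}, {[x52], [x53=x54]}, {[x51], [x52], [x53=x54]}} (4 elements).


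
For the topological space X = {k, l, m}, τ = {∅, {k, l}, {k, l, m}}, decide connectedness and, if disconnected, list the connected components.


(X, τ) is connected.

Find clopen sets (U ∈ τ with X ∖ U ∈ τ):
  U = ∅, X ∖ U = {k, l, m} — both open, so U is clopen.
  U = {k, l, m}, X ∖ U = ∅ — both open, so U is clopen.
Only trivial clopens (∅ and X) exist, so (X, τ) is connected.
Compute connected components by grouping points that agree on all clopens:
  component: {k, l, m}


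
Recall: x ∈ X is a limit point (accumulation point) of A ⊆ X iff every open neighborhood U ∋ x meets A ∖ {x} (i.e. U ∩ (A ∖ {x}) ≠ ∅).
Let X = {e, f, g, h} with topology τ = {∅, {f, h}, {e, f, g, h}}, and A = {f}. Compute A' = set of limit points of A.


A' = {e, g, h}

For each x ∈ X, list the open sets U ∈ τ with x ∈ U, then check whether U ∩ (A ∖ {x}) ≠ ∅ for every such U.
  x = e: opens ∋ x are {e, f, g, h}; each meets A ∖ {e}, so x IS a limit point.
  x = f: open {f, h} ∋ x has {f, h} ∩ (A ∖ {f}) = ∅, so x is NOT a limit point.
  x = g: opens ∋ x are {e, f, g, h}; each meets A ∖ {g}, so x IS a limit point.
  x = h: opens ∋ x are {f, h}, {e, f, g, h}; each meets A ∖ {h}, so x IS a limit point.
Collecting: A' = {e, g, h}.


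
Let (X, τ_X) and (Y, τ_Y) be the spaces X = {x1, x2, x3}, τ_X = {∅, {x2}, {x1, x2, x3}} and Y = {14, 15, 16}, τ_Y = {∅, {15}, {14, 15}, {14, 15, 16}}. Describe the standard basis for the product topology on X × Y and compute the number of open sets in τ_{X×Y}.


Basis B = {∅ × ∅, {x2} × {15}, {x2} × {14, 15}, {x1, x2, x3} × {15}, {x2} × {14, 15, 16}, {x1, x2, x3} × {14, 15}, {x1, x2, x3} × {14, 15, 16}}; |τ_{X×Y}| = 10.

Enumerate products U × V with U ∈ τ_X, V ∈ τ_Y (deduplicated):
  ∅ × ∅ = {} (∅)
  {x2} × {15} = {(x2,15)}
  {x2} × {14, 15} = {(x2,14), (x2,15)}
  {x1, x2, x3} × {15} = {(x1,15), (x2,15), (x3,15)}
  {x2} × {14, 15, 16} = {(x2,14), (x2,15), (x2,16)}
  {x1, x2, x3} × {14, 15} = {(x1,14), (x1,15), (x2,14), (x2,15), (x3,14), (x3,15)}
  {x1, x2, x3} × {14, 15, 16} = {(x1,14), (x1,15), (x1,16), (x2,14), (x2,15), (x2,16), (x3,14), (x3,15), (x3,16)}
These 7 distinct sets form the basis B.
Close under arbitrary unions to get τ_{X×Y}; counting gives |τ_{X×Y}| = 10.


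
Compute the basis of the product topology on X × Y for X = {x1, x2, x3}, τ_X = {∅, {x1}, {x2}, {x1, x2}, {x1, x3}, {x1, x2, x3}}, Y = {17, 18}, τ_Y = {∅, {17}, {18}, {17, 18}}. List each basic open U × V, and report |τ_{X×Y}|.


Basis B = {∅ × ∅, {x1} × {17}, {x1} × {18}, {x2} × {17}, {x2} × {18}, {x1} × {17, 18}, {x1, x2} × {17}, {x1, x3} × {17}, {x1, x2} × {18}, {x1, x3} × {18}, {x2} × {17, 18}, {x1, x2, x3} × {17}, {x1, x2, x3} × {18}, {x1, x2} × {17, 18}, {x1, x3} × {17, 18}, {x1, x2, x3} × {17, 18}}; |τ_{X×Y}| = 36.

Enumerate products U × V with U ∈ τ_X, V ∈ τ_Y (deduplicated):
  ∅ × ∅ = {} (∅)
  {x1} × {17} = {(x1,17)}
  {x1} × {18} = {(x1,18)}
  {x2} × {17} = {(x2,17)}
  {x2} × {18} = {(x2,18)}
  {x1} × {17, 18} = {(x1,17), (x1,18)}
  {x1, x2} × {17} = {(x1,17), (x2,17)}
  {x1, x3} × {17} = {(x1,17), (x3,17)}
  {x1, x2} × {18} = {(x1,18), (x2,18)}
  {x1, x3} × {18} = {(x1,18), (x3,18)}
  {x2} × {17, 18} = {(x2,17), (x2,18)}
  {x1, x2, x3} × {17} = {(x1,17), (x2,17), (x3,17)}
  {x1, x2, x3} × {18} = {(x1,18), (x2,18), (x3,18)}
  {x1, x2} × {17, 18} = {(x1,17), (x1,18), (x2,17), (x2,18)}
  {x1, x3} × {17, 18} = {(x1,17), (x1,18), (x3,17), (x3,18)}
  {x1, x2, x3} × {17, 18} = {(x1,17), (x1,18), (x2,17), (x2,18), (x3,17), (x3,18)}
These 16 distinct sets form the basis B.
Close under arbitrary unions to get τ_{X×Y}; counting gives |τ_{X×Y}| = 36.


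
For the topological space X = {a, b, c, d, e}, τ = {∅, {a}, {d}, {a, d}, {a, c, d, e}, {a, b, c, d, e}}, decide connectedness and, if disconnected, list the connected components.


(X, τ) is connected.

Find clopen sets (U ∈ τ with X ∖ U ∈ τ):
  U = ∅, X ∖ U = {a, b, c, d, e} — both open, so U is clopen.
  U = {a, b, c, d, e}, X ∖ U = ∅ — both open, so U is clopen.
Only trivial clopens (∅ and X) exist, so (X, τ) is connected.
Compute connected components by grouping points that agree on all clopens:
  component: {a, b, c, d, e}


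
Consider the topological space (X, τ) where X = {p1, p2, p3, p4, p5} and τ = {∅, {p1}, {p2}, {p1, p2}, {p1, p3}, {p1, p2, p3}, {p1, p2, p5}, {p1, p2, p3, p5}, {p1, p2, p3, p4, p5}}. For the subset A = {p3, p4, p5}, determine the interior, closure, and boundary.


int(A) = ∅, cl(A) = {p3, p4, p5}, ∂A = {p3, p4, p5}.

Closed sets in (X, τ) are complements of opens:
  closed(X, τ) = {∅, {p4}, {p3, p4}, {p4, p5}, {p2, p4, p5}, {p3, p4, p5}, {p1, p3, p4, p5}, {p2, p3, p4, p5}, {p1, p2, p3, p4, p5}}.
int(A) = ⋃ {U ∈ τ : U ⊆ A}. Opens contained in A: ∅.
Taking the union of these: int(A) = ∅.
cl(A) = ⋂ {C closed : A ⊆ C}. Closed sets containing A: {p3, p4, p5}, {p1, p3, p4, p5}, {p2, p3, p4, p5}, {p1, p2, p3, p4, p5}.
Intersecting these: cl(A) = {p3, p4, p5}.
∂A = cl(A) ∖ int(A) = {p3, p4, p5} ∖ ∅ = {p3, p4, p5}.


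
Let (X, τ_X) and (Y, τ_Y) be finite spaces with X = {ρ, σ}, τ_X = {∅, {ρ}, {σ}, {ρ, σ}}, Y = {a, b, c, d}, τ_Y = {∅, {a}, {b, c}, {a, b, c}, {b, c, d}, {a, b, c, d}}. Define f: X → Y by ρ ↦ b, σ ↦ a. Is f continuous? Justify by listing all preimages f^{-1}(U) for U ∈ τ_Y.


f IS continuous.

Compute f^{-1}(U) for each U ∈ τ_Y:
  U = ∅: f^{-1}(U) = ∅ ∈ τ_X ✓.
  U = {a}: f^{-1}(U) = {σ} ∈ τ_X ✓.
  U = {b, c}: f^{-1}(U) = {ρ} ∈ τ_X ✓.
  U = {a, b, c}: f^{-1}(U) = {ρ, σ} ∈ τ_X ✓.
  U = {b, c, d}: f^{-1}(U) = {ρ} ∈ τ_X ✓.
  U = {a, b, c, d}: f^{-1}(U) = {ρ, σ} ∈ τ_X ✓.
Every preimage lies in τ_X, so f IS continuous.


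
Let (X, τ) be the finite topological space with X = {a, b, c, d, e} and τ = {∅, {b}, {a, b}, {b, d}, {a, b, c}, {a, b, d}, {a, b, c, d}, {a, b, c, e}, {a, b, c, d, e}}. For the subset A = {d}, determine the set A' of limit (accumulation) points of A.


A' = ∅

For each x ∈ X, list the open sets U ∈ τ with x ∈ U, then check whether U ∩ (A ∖ {x}) ≠ ∅ for every such U.
  x = a: open {a, b} ∋ x has {a, b} ∩ (A ∖ {a}) = ∅, so x is NOT a limit point.
  x = b: open {b} ∋ x has {b} ∩ (A ∖ {b}) = ∅, so x is NOT a limit point.
  x = c: open {a, b, c} ∋ x has {a, b, c} ∩ (A ∖ {c}) = ∅, so x is NOT a limit point.
  x = d: open {b, d} ∋ x has {b, d} ∩ (A ∖ {d}) = ∅, so x is NOT a limit point.
  x = e: open {a, b, c, e} ∋ x has {a, b, c, e} ∩ (A ∖ {e}) = ∅, so x is NOT a limit point.
Collecting: A' = ∅.


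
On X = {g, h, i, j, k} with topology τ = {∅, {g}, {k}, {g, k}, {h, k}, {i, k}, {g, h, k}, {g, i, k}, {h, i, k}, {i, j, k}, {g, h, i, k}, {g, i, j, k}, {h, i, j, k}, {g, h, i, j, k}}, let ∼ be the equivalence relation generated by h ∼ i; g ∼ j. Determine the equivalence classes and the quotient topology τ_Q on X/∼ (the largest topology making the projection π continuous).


X/∼ = {[g=j], [h=i], [k]}; |τ_Q| = 4.

Equivalence classes: [g=j], [h=i], [k].
Quotient map π: X → X/∼ sends g ↦ [g=j], h ↦ [h=i], i ↦ [h=i], j ↦ [g=j], k ↦ [k].
For each subset V ⊆ X/∼, compute π^{-1}(V) ⊆ X and check whether π^{-1}(V) ∈ τ. V is open in τ_Q iff π^{-1}(V) ∈ τ.
  V = {}: π^{-1}(V) = ∅ ∈ τ ✓.
  V = {[g=j]}: π^{-1}(V) = {g, j} ∉ τ ✗.
  V = {[h=i]}: π^{-1}(V) = {h, i} ∉ τ ✗.
  V = {[g=j], [h=i]}: π^{-1}(V) = {g, h, i, j} ∉ τ ✗.
  V = {[k]}: π^{-1}(V) = {k} ∈ τ ✓.
  V = {[g=j], [k]}: π^{-1}(V) = {g, j, k} ∉ τ ✗.
  V = {[h=i], [k]}: π^{-1}(V) = {h, i, k} ∈ τ ✓.
  V = {[g=j], [h=i], [k]}: π^{-1}(V) = {g, h, i, j, k} ∈ τ ✓.
Open sets in the quotient: τ_Q = {{}, {[k]}, {[h=i], [k]}, {[g=j], [h=i], [k]}} (4 elements).


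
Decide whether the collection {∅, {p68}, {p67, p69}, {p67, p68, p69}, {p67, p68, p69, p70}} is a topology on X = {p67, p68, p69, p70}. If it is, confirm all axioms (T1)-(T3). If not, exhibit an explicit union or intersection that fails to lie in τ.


τ IS a topology on X.

Axiom (T1): ∅ ∈ τ? Yes; X ∈ τ? Yes.
Axiom (T2/T3): check pairwise unions and intersections of members of τ.
All pairwise intersections and unions checked — each lies in τ. Therefore τ satisfies (T1), (T2), (T3): it IS a topology on X.


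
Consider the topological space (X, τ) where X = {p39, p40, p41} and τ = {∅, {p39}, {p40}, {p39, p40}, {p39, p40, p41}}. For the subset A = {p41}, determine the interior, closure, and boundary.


int(A) = ∅, cl(A) = {p41}, ∂A = {p41}.

Closed sets in (X, τ) are complements of opens:
  closed(X, τ) = {∅, {p41}, {p39, p41}, {p40, p41}, {p39, p40, p41}}.
int(A) = ⋃ {U ∈ τ : U ⊆ A}. Opens contained in A: ∅.
Taking the union of these: int(A) = ∅.
cl(A) = ⋂ {C closed : A ⊆ C}. Closed sets containing A: {p41}, {p39, p41}, {p40, p41}, {p39, p40, p41}.
Intersecting these: cl(A) = {p41}.
∂A = cl(A) ∖ int(A) = {p41} ∖ ∅ = {p41}.


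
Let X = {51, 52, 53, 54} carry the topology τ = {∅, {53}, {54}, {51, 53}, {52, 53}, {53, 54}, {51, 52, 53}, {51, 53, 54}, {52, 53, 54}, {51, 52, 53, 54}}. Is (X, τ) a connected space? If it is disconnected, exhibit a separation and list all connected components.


(X, τ) is disconnected; components = [{54}, {51, 52, 53}].

Find clopen sets (U ∈ τ with X ∖ U ∈ τ):
  U = ∅, X ∖ U = {51, 52, 53, 54} — both open, so U is clopen.
  U = {54}, X ∖ U = {51, 52, 53} — both open, so U is clopen.
  U = {51, 52, 53}, X ∖ U = {54} — both open, so U is clopen.
  U = {51, 52, 53, 54}, X ∖ U = ∅ — both open, so U is clopen.
Nontrivial clopen(s) exist: e.g. {54}. So (X, τ) is disconnected.
Compute connected components by grouping points that agree on all clopens:
  component: {54}
  component: {51, 52, 53}


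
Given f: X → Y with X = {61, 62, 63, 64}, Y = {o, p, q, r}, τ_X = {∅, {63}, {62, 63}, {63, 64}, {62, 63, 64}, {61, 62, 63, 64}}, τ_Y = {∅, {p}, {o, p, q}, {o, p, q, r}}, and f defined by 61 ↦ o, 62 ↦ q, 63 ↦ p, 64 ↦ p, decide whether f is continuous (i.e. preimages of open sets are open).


f IS continuous.

Compute f^{-1}(U) for each U ∈ τ_Y:
  U = ∅: f^{-1}(U) = ∅ ∈ τ_X ✓.
  U = {p}: f^{-1}(U) = {63, 64} ∈ τ_X ✓.
  U = {o, p, q}: f^{-1}(U) = {61, 62, 63, 64} ∈ τ_X ✓.
  U = {o, p, q, r}: f^{-1}(U) = {61, 62, 63, 64} ∈ τ_X ✓.
Every preimage lies in τ_X, so f IS continuous.


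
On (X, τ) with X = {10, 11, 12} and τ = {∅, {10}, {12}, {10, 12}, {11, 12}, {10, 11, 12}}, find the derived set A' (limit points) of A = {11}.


A' = ∅

For each x ∈ X, list the open sets U ∈ τ with x ∈ U, then check whether U ∩ (A ∖ {x}) ≠ ∅ for every such U.
  x = 10: open {10} ∋ x has {10} ∩ (A ∖ {10}) = ∅, so x is NOT a limit point.
  x = 11: open {11, 12} ∋ x has {11, 12} ∩ (A ∖ {11}) = ∅, so x is NOT a limit point.
  x = 12: open {12} ∋ x has {12} ∩ (A ∖ {12}) = ∅, so x is NOT a limit point.
Collecting: A' = ∅.


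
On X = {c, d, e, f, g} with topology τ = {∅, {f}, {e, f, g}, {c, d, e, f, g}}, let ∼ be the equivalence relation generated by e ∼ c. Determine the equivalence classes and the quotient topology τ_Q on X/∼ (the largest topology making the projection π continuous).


X/∼ = {[c=e], [d], [f], [g]}; |τ_Q| = 3.

Equivalence classes: [c=e], [d], [f], [g].
Quotient map π: X → X/∼ sends c ↦ [c=e], d ↦ [d], e ↦ [c=e], f ↦ [f], g ↦ [g].
For each subset V ⊆ X/∼, compute π^{-1}(V) ⊆ X and check whether π^{-1}(V) ∈ τ. V is open in τ_Q iff π^{-1}(V) ∈ τ.
  V = {}: π^{-1}(V) = ∅ ∈ τ ✓.
  V = {[c=e]}: π^{-1}(V) = {c, e} ∉ τ ✗.
  V = {[d]}: π^{-1}(V) = {d} ∉ τ ✗.
  V = {[c=e], [d]}: π^{-1}(V) = {c, d, e} ∉ τ ✗.
  V = {[f]}: π^{-1}(V) = {f} ∈ τ ✓.
  V = {[c=e], [f]}: π^{-1}(V) = {c, e, f} ∉ τ ✗.
  V = {[d], [f]}: π^{-1}(V) = {d, f} ∉ τ ✗.
  V = {[c=e], [d], [f]}: π^{-1}(V) = {c, d, e, f} ∉ τ ✗.
  V = {[g]}: π^{-1}(V) = {g} ∉ τ ✗.
  V = {[c=e], [g]}: π^{-1}(V) = {c, e, g} ∉ τ ✗.
  V = {[d], [g]}: π^{-1}(V) = {d, g} ∉ τ ✗.
  V = {[c=e], [d], [g]}: π^{-1}(V) = {c, d, e, g} ∉ τ ✗.
  V = {[f], [g]}: π^{-1}(V) = {f, g} ∉ τ ✗.
  V = {[c=e], [f], [g]}: π^{-1}(V) = {c, e, f, g} ∉ τ ✗.
  V = {[d], [f], [g]}: π^{-1}(V) = {d, f, g} ∉ τ ✗.
  V = {[c=e], [d], [f], [g]}: π^{-1}(V) = {c, d, e, f, g} ∈ τ ✓.
Open sets in the quotient: τ_Q = {{}, {[f]}, {[c=e], [d], [f], [g]}} (3 elements).


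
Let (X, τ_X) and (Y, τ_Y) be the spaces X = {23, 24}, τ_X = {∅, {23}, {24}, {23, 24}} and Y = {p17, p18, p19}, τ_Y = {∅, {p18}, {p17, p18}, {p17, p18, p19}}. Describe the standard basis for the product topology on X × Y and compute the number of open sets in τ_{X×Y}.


Basis B = {∅ × ∅, {23} × {p18}, {24} × {p18}, {23} × {p17, p18}, {23, 24} × {p18}, {24} × {p17, p18}, {23} × {p17, p18, p19}, {24} × {p17, p18, p19}, {23, 24} × {p17, p18}, {23, 24} × {p17, p18, p19}}; |τ_{X×Y}| = 16.

Enumerate products U × V with U ∈ τ_X, V ∈ τ_Y (deduplicated):
  ∅ × ∅ = {} (∅)
  {23} × {p18} = {(23,p18)}
  {24} × {p18} = {(24,p18)}
  {23} × {p17, p18} = {(23,p17), (23,p18)}
  {23, 24} × {p18} = {(23,p18), (24,p18)}
  {24} × {p17, p18} = {(24,p17), (24,p18)}
  {23} × {p17, p18, p19} = {(23,p17), (23,p18), (23,p19)}
  {24} × {p17, p18, p19} = {(24,p17), (24,p18), (24,p19)}
  {23, 24} × {p17, p18} = {(23,p17), (23,p18), (24,p17), (24,p18)}
  {23, 24} × {p17, p18, p19} = {(23,p17), (23,p18), (23,p19), (24,p17), (24,p18), (24,p19)}
These 10 distinct sets form the basis B.
Close under arbitrary unions to get τ_{X×Y}; counting gives |τ_{X×Y}| = 16.


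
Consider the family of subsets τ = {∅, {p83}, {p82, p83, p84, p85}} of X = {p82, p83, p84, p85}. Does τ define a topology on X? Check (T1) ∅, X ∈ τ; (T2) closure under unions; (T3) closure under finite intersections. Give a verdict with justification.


τ IS a topology on X.

Axiom (T1): ∅ ∈ τ? Yes; X ∈ τ? Yes.
Axiom (T2/T3): check pairwise unions and intersections of members of τ.
All pairwise intersections and unions checked — each lies in τ. Therefore τ satisfies (T1), (T2), (T3): it IS a topology on X.


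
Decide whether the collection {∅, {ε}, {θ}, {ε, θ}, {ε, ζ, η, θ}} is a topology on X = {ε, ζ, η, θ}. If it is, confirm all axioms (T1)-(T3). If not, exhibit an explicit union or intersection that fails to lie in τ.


τ IS a topology on X.

Axiom (T1): ∅ ∈ τ? Yes; X ∈ τ? Yes.
Axiom (T2/T3): check pairwise unions and intersections of members of τ.
All pairwise intersections and unions checked — each lies in τ. Therefore τ satisfies (T1), (T2), (T3): it IS a topology on X.


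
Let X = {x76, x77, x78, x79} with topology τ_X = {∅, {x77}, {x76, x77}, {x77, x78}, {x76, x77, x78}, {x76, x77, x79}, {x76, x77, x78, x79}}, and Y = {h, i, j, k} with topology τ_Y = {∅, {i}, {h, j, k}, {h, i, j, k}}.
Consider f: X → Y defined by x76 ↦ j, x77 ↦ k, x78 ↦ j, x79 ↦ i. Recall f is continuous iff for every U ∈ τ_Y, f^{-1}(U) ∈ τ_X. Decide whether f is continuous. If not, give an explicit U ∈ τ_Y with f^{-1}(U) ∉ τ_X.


f is NOT continuous.

Compute f^{-1}(U) for each U ∈ τ_Y:
  U = ∅: f^{-1}(U) = ∅ ∈ τ_X ✓.
  U = {i}: f^{-1}(U) = {x79} ∉ τ_X ✗.
  U = {h, j, k}: f^{-1}(U) = {x76, x77, x78} ∈ τ_X ✓.
  U = {h, i, j, k}: f^{-1}(U) = {x76, x77, x78, x79} ∈ τ_X ✓.
Found U = {i} with f^{-1}(U) = {x79} not in τ_X. Therefore f is NOT continuous.


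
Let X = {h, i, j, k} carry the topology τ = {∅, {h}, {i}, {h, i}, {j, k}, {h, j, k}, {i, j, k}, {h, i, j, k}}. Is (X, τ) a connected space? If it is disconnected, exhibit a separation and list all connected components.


(X, τ) is disconnected; components = [{h}, {i}, {j, k}].

Find clopen sets (U ∈ τ with X ∖ U ∈ τ):
  U = ∅, X ∖ U = {h, i, j, k} — both open, so U is clopen.
  U = {h}, X ∖ U = {i, j, k} — both open, so U is clopen.
  U = {i}, X ∖ U = {h, j, k} — both open, so U is clopen.
  U = {h, i}, X ∖ U = {j, k} — both open, so U is clopen.
  U = {j, k}, X ∖ U = {h, i} — both open, so U is clopen.
  U = {h, j, k}, X ∖ U = {i} — both open, so U is clopen.
  U = {i, j, k}, X ∖ U = {h} — both open, so U is clopen.
  U = {h, i, j, k}, X ∖ U = ∅ — both open, so U is clopen.
Nontrivial clopen(s) exist: e.g. {i}. So (X, τ) is disconnected.
Compute connected components by grouping points that agree on all clopens:
  component: {h}
  component: {i}
  component: {j, k}


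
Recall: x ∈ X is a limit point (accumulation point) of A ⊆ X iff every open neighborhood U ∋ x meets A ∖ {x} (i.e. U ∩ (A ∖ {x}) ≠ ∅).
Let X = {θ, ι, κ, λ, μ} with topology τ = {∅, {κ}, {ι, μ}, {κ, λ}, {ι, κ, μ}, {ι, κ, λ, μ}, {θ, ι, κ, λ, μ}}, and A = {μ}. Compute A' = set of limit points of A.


A' = {θ, ι}

For each x ∈ X, list the open sets U ∈ τ with x ∈ U, then check whether U ∩ (A ∖ {x}) ≠ ∅ for every such U.
  x = θ: opens ∋ x are {θ, ι, κ, λ, μ}; each meets A ∖ {θ}, so x IS a limit point.
  x = ι: opens ∋ x are {ι, μ}, {ι, κ, μ}, {ι, κ, λ, μ}, {θ, ι, κ, λ, μ}; each meets A ∖ {ι}, so x IS a limit point.
  x = κ: open {κ} ∋ x has {κ} ∩ (A ∖ {κ}) = ∅, so x is NOT a limit point.
  x = λ: open {κ, λ} ∋ x has {κ, λ} ∩ (A ∖ {λ}) = ∅, so x is NOT a limit point.
  x = μ: open {ι, μ} ∋ x has {ι, μ} ∩ (A ∖ {μ}) = ∅, so x is NOT a limit point.
Collecting: A' = {θ, ι}.


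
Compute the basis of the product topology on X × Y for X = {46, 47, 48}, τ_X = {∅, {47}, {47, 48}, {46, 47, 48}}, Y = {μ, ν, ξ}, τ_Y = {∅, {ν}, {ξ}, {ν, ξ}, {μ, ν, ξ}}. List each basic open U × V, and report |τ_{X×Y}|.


Basis B = {∅ × ∅, {47} × {ν}, {47} × {ξ}, {47} × {ν, ξ}, {47, 48} × {ν}, {47, 48} × {ξ}, {46, 47, 48} × {ν}, {46, 47, 48} × {ξ}, {47} × {μ, ν, ξ}, {47, 48} × {ν, ξ}, {46, 47, 48} × {ν, ξ}, {47, 48} × {μ, ν, ξ}, {46, 47, 48} × {μ, ν, ξ}}; |τ_{X×Y}| = 30.

Enumerate products U × V with U ∈ τ_X, V ∈ τ_Y (deduplicated):
  ∅ × ∅ = {} (∅)
  {47} × {ν} = {(47,ν)}
  {47} × {ξ} = {(47,ξ)}
  {47} × {ν, ξ} = {(47,ν), (47,ξ)}
  {47, 48} × {ν} = {(47,ν), (48,ν)}
  {47, 48} × {ξ} = {(47,ξ), (48,ξ)}
  {46, 47, 48} × {ν} = {(46,ν), (47,ν), (48,ν)}
  {46, 47, 48} × {ξ} = {(46,ξ), (47,ξ), (48,ξ)}
  {47} × {μ, ν, ξ} = {(47,μ), (47,ν), (47,ξ)}
  {47, 48} × {ν, ξ} = {(47,ν), (47,ξ), (48,ν), (48,ξ)}
  {46, 47, 48} × {ν, ξ} = {(46,ν), (46,ξ), (47,ν), (47,ξ), (48,ν), (48,ξ)}
  {47, 48} × {μ, ν, ξ} = {(47,μ), (47,ν), (47,ξ), (48,μ), (48,ν), (48,ξ)}
  {46, 47, 48} × {μ, ν, ξ} = {(46,μ), (46,ν), (46,ξ), (47,μ), (47,ν), (47,ξ), (48,μ), (48,ν), (48,ξ)}
These 13 distinct sets form the basis B.
Close under arbitrary unions to get τ_{X×Y}; counting gives |τ_{X×Y}| = 30.


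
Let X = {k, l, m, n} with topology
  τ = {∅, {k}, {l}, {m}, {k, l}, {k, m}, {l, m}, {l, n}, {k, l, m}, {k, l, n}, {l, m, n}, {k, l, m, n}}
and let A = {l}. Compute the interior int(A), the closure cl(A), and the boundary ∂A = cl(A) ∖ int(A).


int(A) = {l}, cl(A) = {l, n}, ∂A = {n}.

Closed sets in (X, τ) are complements of opens:
  closed(X, τ) = {∅, {k}, {m}, {n}, {k, m}, {k, n}, {l, n}, {m, n}, {k, l, n}, {k, m, n}, {l, m, n}, {k, l, m, n}}.
int(A) = ⋃ {U ∈ τ : U ⊆ A}. Opens contained in A: ∅, {l}.
Taking the union of these: int(A) = {l}.
cl(A) = ⋂ {C closed : A ⊆ C}. Closed sets containing A: {l, n}, {k, l, n}, {l, m, n}, {k, l, m, n}.
Intersecting these: cl(A) = {l, n}.
∂A = cl(A) ∖ int(A) = {l, n} ∖ {l} = {n}.
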